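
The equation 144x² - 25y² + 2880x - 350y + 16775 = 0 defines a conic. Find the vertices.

(-10, -19) and (-10, 5)

144(x² + 20x) -25(y² + 14y) = -16775
Complete the square in x and y: 144(x + 10)² -25(y + 7)² = -16775 + 14400 - 1225 = -3600
Divide through by -3600 to get (y + 7)²/144 - (x + 10)²/25 = 1.
Hyperbola, center (-10, -7), transverse axis vertical; a² = 144, b² = 25.
a = 12. Vertices at (h, k ± a).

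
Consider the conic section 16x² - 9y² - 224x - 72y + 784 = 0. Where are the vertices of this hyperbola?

Group: 16(x² - 14x) -9(y² + 8y) = -784
Completing the square gives 16(x - 7)² -9(y + 4)² = -784 + 784 - 144 = -144.
Divide through by -144 to get (y + 4)²/16 - (x - 7)²/9 = 1.
Hyperbola, center (7, -4), transverse axis vertical; a² = 16, b² = 9.
a = 4. Vertices at (h, k ± a).

(7, -8) and (7, 0)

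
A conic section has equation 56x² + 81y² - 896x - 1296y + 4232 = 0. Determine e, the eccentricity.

Collect terms: 56(x² - 16x) + 81(y² - 16y) = -4232
Complete the square: 56(x - 8)² + 81(y - 8)² = -4232 + 3584 + 5184 = 4536
Divide through by 4536 to get (x - 8)²/81 + (y - 8)²/56 = 1.
Ellipse, center (8, 8), major axis horizontal; a² = 81, b² = 56.
c² = a² - b² = 25, so c = 5.
e = c/a = 5/9.

e = 5/9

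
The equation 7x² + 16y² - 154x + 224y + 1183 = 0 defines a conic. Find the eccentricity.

e = 3/4

Rearranging, 7(x² - 22x) + 16(y² + 14y) = -1183.
Complete the square in x and y: 7(x - 11)² + 16(y + 7)² = -1183 + 847 + 784 = 448
Divide through by 448 to get (x - 11)²/64 + (y + 7)²/28 = 1.
Ellipse, center (11, -7), major axis horizontal; a² = 64, b² = 28.
c² = a² - b² = 36, so c = 6.
e = c/a = 6/8 = 3/4.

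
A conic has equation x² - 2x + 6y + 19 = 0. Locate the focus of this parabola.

(1, -9/2)

Only x is squared. Complete the square in x: (x - 1)² = -6(y + 3).
Vertex (1, -3); 4p = -6 so p = -3/2. Opens down.
Focus is p units from the vertex along the axis: (h, k + p).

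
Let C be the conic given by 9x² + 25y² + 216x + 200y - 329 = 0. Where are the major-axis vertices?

(-27, -4) and (3, -4)

Rearranging, 9(x² + 24x) + 25(y² + 8y) = 329.
9(x + 12)² + 25(y + 4)² = 329 + 1296 + 400 = 2025
Dividing both sides by 2025: (x + 12)²/225 + (y + 4)²/81 = 1
Ellipse, center (-12, -4), major axis horizontal; a² = 225, b² = 81.
a = 15. Vertices at (h ± a, k).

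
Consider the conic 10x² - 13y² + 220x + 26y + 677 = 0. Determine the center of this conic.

(-11, 1)

10(x² + 22x) -13(y² - 2y) = -677
10(x + 11)² -13(y - 1)² = -677 + 1210 - 13 = 520
Divide by 520: (x + 11)²/52 - (y - 1)²/40 = 1
Hyperbola with center (-11, 1).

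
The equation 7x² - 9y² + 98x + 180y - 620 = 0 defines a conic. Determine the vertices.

(-10, 10) and (-4, 10)

Rearranging, 7(x² + 14x) -9(y² - 20y) = 620.
7(x + 7)² -9(y - 10)² = 620 + 343 - 900 = 63
Divide by 63: (x + 7)²/9 - (y - 10)²/7 = 1
Hyperbola, center (-7, 10), transverse axis horizontal; a² = 9, b² = 7.
a = 3. Vertices at (h ± a, k).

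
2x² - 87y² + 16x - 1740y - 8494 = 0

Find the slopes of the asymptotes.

2(x² + 8x) -87(y² + 20y) = 8494
Complete the square in x and y: 2(x + 4)² -87(y + 10)² = 8494 + 32 - 8700 = -174
Divide by -174: (y + 10)²/2 - (x + 4)²/87 = 1
Hyperbola, center (-4, -10), transverse axis vertical; a² = 2, b² = 87.
For a vertical hyperbola the asymptotes have slope ±a/b.
Here that is ±√2/√87 = ±√174/87.

√174/87 and -√174/87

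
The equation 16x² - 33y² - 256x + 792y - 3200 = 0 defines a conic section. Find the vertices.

(8, 8) and (8, 16)

Group the x- and y-terms: 16(x² - 16x) -33(y² - 24y) = 3200
Completing the square gives 16(x - 8)² -33(y - 12)² = 3200 + 1024 - 4752 = -528.
Divide by -528: (y - 12)²/16 - (x - 8)²/33 = 1
Hyperbola, center (8, 12), transverse axis vertical; a² = 16, b² = 33.
a = 4. Vertices at (h, k ± a).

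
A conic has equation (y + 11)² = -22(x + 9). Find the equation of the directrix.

Vertex (-9, -11); 4p = -22 so p = -11/2. Opens left.
Directrix is the vertical line x = h − p = -9 − (-11/2) = -7/2.

x = -7/2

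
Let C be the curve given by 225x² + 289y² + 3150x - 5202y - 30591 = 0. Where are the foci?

Group the x- and y-terms: 225(x² + 14x) + 289(y² - 18y) = 30591
225(x + 7)² + 289(y - 9)² = 30591 + 11025 + 23409 = 65025
Divide through by 65025 to get (x + 7)²/289 + (y - 9)²/225 = 1.
Ellipse, center (-7, 9), major axis horizontal; a² = 289, b² = 225.
c² = a² - b² = 289 - 225 = 64, so c = 8.
Foci lie on the horizontal axis through the center: (h ± c, k).

(-15, 9) and (1, 9)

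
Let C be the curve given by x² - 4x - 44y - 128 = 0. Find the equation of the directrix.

Only x is squared. Complete the square in x: (x - 2)² = 44(y + 3).
Vertex (2, -3); 4p = 44 so p = 11. Opens up.
Directrix is the horizontal line y = k − p = -3 − (11) = -14.

y = -14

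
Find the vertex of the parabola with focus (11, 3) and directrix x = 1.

The vertex is the midpoint between the focus and the directrix along the axis of symmetry.
Axis is horizontal (directrix is vertical). Vertex x-coordinate = (11 + 1)/2 = 6; y-coordinate = 3.

(6, 3)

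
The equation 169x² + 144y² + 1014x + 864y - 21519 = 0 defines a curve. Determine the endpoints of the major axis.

(-3, -16) and (-3, 10)

Group the x- and y-terms: 169(x² + 6x) + 144(y² + 6y) = 21519
Completing the square gives 169(x + 3)² + 144(y + 3)² = 21519 + 1521 + 1296 = 24336.
Divide through by 24336 to get (x + 3)²/144 + (y + 3)²/169 = 1.
Ellipse, center (-3, -3), major axis vertical; a² = 169, b² = 144.
a = 13. Vertices at (h, k ± a).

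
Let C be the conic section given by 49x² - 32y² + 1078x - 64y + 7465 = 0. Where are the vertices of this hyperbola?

Rearranging, 49(x² + 22x) -32(y² + 2y) = -7465.
Completing the square gives 49(x + 11)² -32(y + 1)² = -7465 + 5929 - 32 = -1568.
Divide by -1568: (y + 1)²/49 - (x + 11)²/32 = 1
Hyperbola, center (-11, -1), transverse axis vertical; a² = 49, b² = 32.
a = 7. Vertices at (h, k ± a).

(-11, -8) and (-11, 6)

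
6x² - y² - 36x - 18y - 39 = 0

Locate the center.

Group: 6(x² - 6x) -(y² + 18y) = 39
6(x - 3)² -(y + 9)² = 39 + 54 - 81 = 12
Divide through by 12 to get (x - 3)²/2 - (y + 9)²/12 = 1.
Hyperbola with center (3, -9).

(3, -9)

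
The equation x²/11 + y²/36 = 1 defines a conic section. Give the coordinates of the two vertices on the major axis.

Center (0, 0). The larger denominator 36 sits under the y-term, so the major axis is vertical; a² = 36, b² = 11.
a = 6. Vertices at (h, k ± a).

(0, -6) and (0, 6)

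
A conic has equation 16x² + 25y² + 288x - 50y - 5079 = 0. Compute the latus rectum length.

Rearranging, 16(x² + 18x) + 25(y² - 2y) = 5079.
Complete the square in x and y: 16(x + 9)² + 25(y - 1)² = 5079 + 1296 + 25 = 6400
Divide through by 6400 to get (x + 9)²/400 + (y - 1)²/256 = 1.
Ellipse, center (-9, 1), major axis horizontal; a² = 400, b² = 256.
Latus rectum length = 2b²/a = 2·256/20 = 128/5.

128/5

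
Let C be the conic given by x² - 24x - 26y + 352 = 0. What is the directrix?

Only x is squared. Complete the square in x: (x - 12)² = 26(y - 8).
Vertex (12, 8); 4p = 26 so p = 13/2. Opens up.
Directrix is the horizontal line y = k − p = 8 − (13/2) = 3/2.

y = 3/2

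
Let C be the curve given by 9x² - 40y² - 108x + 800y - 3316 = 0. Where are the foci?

(6, 3) and (6, 17)

9(x² - 12x) -40(y² - 20y) = 3316
Complete the square: 9(x - 6)² -40(y - 10)² = 3316 + 324 - 4000 = -360
Divide through by -360 to get (y - 10)²/9 - (x - 6)²/40 = 1.
Hyperbola, center (6, 10), transverse axis vertical; a² = 9, b² = 40.
c² = a² + b² = 9 + 40 = 49, so c = 7.
Foci lie on the vertical axis through the center: (h, k ± c).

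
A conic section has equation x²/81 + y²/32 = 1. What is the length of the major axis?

Center (0, 0). The larger denominator 81 sits under the x-term, so the major axis is horizontal; a² = 81, b² = 32.
a² = 81 so a = 9; the major axis has length 2a = 18.

18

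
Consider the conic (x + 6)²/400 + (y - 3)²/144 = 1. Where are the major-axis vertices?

Center (-6, 3). The larger denominator 400 sits under the x-term, so the major axis is horizontal; a² = 400, b² = 144.
a = 20. Vertices at (h ± a, k).

(-26, 3) and (14, 3)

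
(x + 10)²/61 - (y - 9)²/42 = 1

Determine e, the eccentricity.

Center (-10, 9). The positive term is the x-term, so the transverse axis is horizontal; a² = 61, b² = 42.
c² = a² + b² = 103, so c = √103.
e = c/a = √103/√61 = √6283/61.

e = √6283/61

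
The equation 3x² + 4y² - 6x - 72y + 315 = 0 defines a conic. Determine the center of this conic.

(1, 9)

Group the x- and y-terms: 3(x² - 2x) + 4(y² - 18y) = -315
Completing the square gives 3(x - 1)² + 4(y - 9)² = -315 + 3 + 324 = 12.
Dividing both sides by 12: (x - 1)²/4 + (y - 9)²/3 = 1
Ellipse with center (1, 9).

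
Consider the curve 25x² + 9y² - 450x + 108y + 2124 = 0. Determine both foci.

Collect terms: 25(x² - 18x) + 9(y² + 12y) = -2124
Complete the square in x and y: 25(x - 9)² + 9(y + 6)² = -2124 + 2025 + 324 = 225
Divide by 225: (x - 9)²/9 + (y + 6)²/25 = 1
Ellipse, center (9, -6), major axis vertical; a² = 25, b² = 9.
c² = a² - b² = 25 - 9 = 16, so c = 4.
Foci lie on the vertical axis through the center: (h, k ± c).

(9, -10) and (9, -2)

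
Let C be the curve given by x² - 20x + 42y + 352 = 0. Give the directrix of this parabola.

y = 9/2

Only x is squared. Complete the square in x: (x - 10)² = -42(y + 6).
Vertex (10, -6); 4p = -42 so p = -21/2. Opens down.
Directrix is the horizontal line y = k − p = -6 − (-21/2) = 9/2.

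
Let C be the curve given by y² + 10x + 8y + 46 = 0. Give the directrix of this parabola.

x = -1/2

Only y is squared. Complete the square in y: (y + 4)² = -10(x + 3).
Vertex (-3, -4); 4p = -10 so p = -5/2. Opens left.
Directrix is the vertical line x = h − p = -3 − (-5/2) = -1/2.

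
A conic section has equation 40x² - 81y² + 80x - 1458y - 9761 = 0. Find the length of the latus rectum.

80/9

Collect terms: 40(x² + 2x) -81(y² + 18y) = 9761
Complete the square: 40(x + 1)² -81(y + 9)² = 9761 + 40 - 6561 = 3240
Divide by 3240: (x + 1)²/81 - (y + 9)²/40 = 1
Hyperbola, center (-1, -9), transverse axis horizontal; a² = 81, b² = 40.
Latus rectum length = 2b²/a = 2·40/9 = 80/9.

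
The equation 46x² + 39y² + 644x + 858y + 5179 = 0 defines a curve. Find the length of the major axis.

2√46

Collect terms: 46(x² + 14x) + 39(y² + 22y) = -5179
Complete the square: 46(x + 7)² + 39(y + 11)² = -5179 + 2254 + 4719 = 1794
Divide through by 1794 to get (x + 7)²/39 + (y + 11)²/46 = 1.
Ellipse, center (-7, -11), major axis vertical; a² = 46, b² = 39.
a² = 46 so a = √46; the major axis has length 2a = 2√46.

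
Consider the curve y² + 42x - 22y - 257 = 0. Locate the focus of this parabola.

Only y is squared. Complete the square in y: (y - 11)² = -42(x - 9).
Vertex (9, 11); 4p = -42 so p = -21/2. Opens left.
Focus is p units from the vertex along the axis: (h + p, k).

(-3/2, 11)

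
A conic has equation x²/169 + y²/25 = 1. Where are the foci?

Center (0, 0). The larger denominator 169 sits under the x-term, so the major axis is horizontal; a² = 169, b² = 25.
c² = a² - b² = 169 - 25 = 144, so c = 12.
Foci lie on the horizontal axis through the center: (h ± c, k).

(-12, 0) and (12, 0)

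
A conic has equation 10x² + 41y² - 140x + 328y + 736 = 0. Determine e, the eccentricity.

e = √1271/41

Group the x- and y-terms: 10(x² - 14x) + 41(y² + 8y) = -736
Complete the square: 10(x - 7)² + 41(y + 4)² = -736 + 490 + 656 = 410
Divide by 410: (x - 7)²/41 + (y + 4)²/10 = 1
Ellipse, center (7, -4), major axis horizontal; a² = 41, b² = 10.
c² = a² - b² = 31, so c = √31.
e = c/a = √31/√41 = √1271/41.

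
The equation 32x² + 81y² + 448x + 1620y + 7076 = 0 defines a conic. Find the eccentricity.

e = 7/9

Rearranging, 32(x² + 14x) + 81(y² + 20y) = -7076.
Completing the square gives 32(x + 7)² + 81(y + 10)² = -7076 + 1568 + 8100 = 2592.
Divide by 2592: (x + 7)²/81 + (y + 10)²/32 = 1
Ellipse, center (-7, -10), major axis horizontal; a² = 81, b² = 32.
c² = a² - b² = 49, so c = 7.
e = c/a = 7/9.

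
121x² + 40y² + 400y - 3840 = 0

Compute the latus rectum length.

80/11

Collect terms: 121x² + 40(y² + 10y) = 3840
121x² + 40(y + 5)² = 3840 + 0 + 1000 = 4840
Divide through by 4840 to get x²/40 + (y + 5)²/121 = 1.
Ellipse, center (0, -5), major axis vertical; a² = 121, b² = 40.
Latus rectum length = 2b²/a = 2·40/11 = 80/11.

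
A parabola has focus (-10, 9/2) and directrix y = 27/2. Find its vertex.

(-10, 9)

The vertex is the midpoint between the focus and the directrix along the axis of symmetry.
Axis is vertical (directrix is horizontal). Vertex y-coordinate = (9/2 + 27/2)/2 = 9; x-coordinate = -10.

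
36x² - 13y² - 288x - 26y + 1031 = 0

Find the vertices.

Rearranging, 36(x² - 8x) -13(y² + 2y) = -1031.
Completing the square gives 36(x - 4)² -13(y + 1)² = -1031 + 576 - 13 = -468.
Divide by -468: (y + 1)²/36 - (x - 4)²/13 = 1
Hyperbola, center (4, -1), transverse axis vertical; a² = 36, b² = 13.
a = 6. Vertices at (h, k ± a).

(4, -7) and (4, 5)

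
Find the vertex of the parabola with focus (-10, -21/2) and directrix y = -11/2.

The vertex is the midpoint between the focus and the directrix along the axis of symmetry.
Axis is vertical (directrix is horizontal). Vertex y-coordinate = (-21/2 + (-11/2))/2 = -8; x-coordinate = -10.

(-10, -8)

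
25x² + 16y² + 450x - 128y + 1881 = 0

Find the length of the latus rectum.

32/5

25(x² + 18x) + 16(y² - 8y) = -1881
Complete the square: 25(x + 9)² + 16(y - 4)² = -1881 + 2025 + 256 = 400
Divide through by 400 to get (x + 9)²/16 + (y - 4)²/25 = 1.
Ellipse, center (-9, 4), major axis vertical; a² = 25, b² = 16.
Latus rectum length = 2b²/a = 2·16/5 = 32/5.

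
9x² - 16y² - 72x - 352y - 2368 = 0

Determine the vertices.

(-4, -11) and (12, -11)

Rearranging, 9(x² - 8x) -16(y² + 22y) = 2368.
Completing the square gives 9(x - 4)² -16(y + 11)² = 2368 + 144 - 1936 = 576.
Divide by 576: (x - 4)²/64 - (y + 11)²/36 = 1
Hyperbola, center (4, -11), transverse axis horizontal; a² = 64, b² = 36.
a = 8. Vertices at (h ± a, k).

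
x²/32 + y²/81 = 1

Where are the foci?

(0, -7) and (0, 7)

Center (0, 0). The larger denominator 81 sits under the y-term, so the major axis is vertical; a² = 81, b² = 32.
c² = a² - b² = 81 - 32 = 49, so c = 7.
Foci lie on the vertical axis through the center: (h, k ± c).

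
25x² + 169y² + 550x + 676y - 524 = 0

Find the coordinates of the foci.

Collect terms: 25(x² + 22x) + 169(y² + 4y) = 524
Completing the square gives 25(x + 11)² + 169(y + 2)² = 524 + 3025 + 676 = 4225.
Dividing both sides by 4225: (x + 11)²/169 + (y + 2)²/25 = 1
Ellipse, center (-11, -2), major axis horizontal; a² = 169, b² = 25.
c² = a² - b² = 169 - 25 = 144, so c = 12.
Foci lie on the horizontal axis through the center: (h ± c, k).

(-23, -2) and (1, -2)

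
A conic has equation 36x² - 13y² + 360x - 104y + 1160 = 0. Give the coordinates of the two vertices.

(-5, -10) and (-5, 2)

Group: 36(x² + 10x) -13(y² + 8y) = -1160
36(x + 5)² -13(y + 4)² = -1160 + 900 - 208 = -468
Dividing both sides by -468: (y + 4)²/36 - (x + 5)²/13 = 1
Hyperbola, center (-5, -4), transverse axis vertical; a² = 36, b² = 13.
a = 6. Vertices at (h, k ± a).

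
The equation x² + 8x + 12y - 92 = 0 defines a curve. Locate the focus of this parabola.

Only x is squared. Complete the square in x: (x + 4)² = -12(y - 9).
Vertex (-4, 9); 4p = -12 so p = -3. Opens down.
Focus is p units from the vertex along the axis: (h, k + p).

(-4, 6)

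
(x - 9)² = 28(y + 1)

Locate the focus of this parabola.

(9, 6)

Vertex (9, -1); 4p = 28 so p = 7. Opens up.
Focus is p units from the vertex along the axis: (h, k + p).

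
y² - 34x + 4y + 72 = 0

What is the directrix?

Only y is squared. Complete the square in y: (y + 2)² = 34(x - 2).
Vertex (2, -2); 4p = 34 so p = 17/2. Opens right.
Directrix is the vertical line x = h − p = 2 − (17/2) = -13/2.

x = -13/2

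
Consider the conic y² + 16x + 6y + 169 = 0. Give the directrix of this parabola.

x = -6

Only y is squared. Complete the square in y: (y + 3)² = -16(x + 10).
Vertex (-10, -3); 4p = -16 so p = -4. Opens left.
Directrix is the vertical line x = h − p = -10 − (-4) = -6.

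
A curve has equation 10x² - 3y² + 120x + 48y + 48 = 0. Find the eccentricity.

Rearranging, 10(x² + 12x) -3(y² - 16y) = -48.
Complete the square in x and y: 10(x + 6)² -3(y - 8)² = -48 + 360 - 192 = 120
Divide through by 120 to get (x + 6)²/12 - (y - 8)²/40 = 1.
Hyperbola, center (-6, 8), transverse axis horizontal; a² = 12, b² = 40.
c² = a² + b² = 52, so c = 2√13.
e = c/a = 2√13/2√3 = √39/3.

e = √39/3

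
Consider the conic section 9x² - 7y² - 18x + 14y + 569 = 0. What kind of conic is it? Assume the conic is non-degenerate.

hyperbola

No xy term. Coefficients of x² and y² are A = 9, C = -7.
A and C have opposite signs ⇒ hyperbola.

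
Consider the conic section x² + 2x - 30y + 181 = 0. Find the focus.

Only x is squared. Complete the square in x: (x + 1)² = 30(y - 6).
Vertex (-1, 6); 4p = 30 so p = 15/2. Opens up.
Focus is p units from the vertex along the axis: (h, k + p).

(-1, 27/2)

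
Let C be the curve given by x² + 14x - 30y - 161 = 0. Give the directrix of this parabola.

y = -29/2

Only x is squared. Complete the square in x: (x + 7)² = 30(y + 7).
Vertex (-7, -7); 4p = 30 so p = 15/2. Opens up.
Directrix is the horizontal line y = k − p = -7 − (15/2) = -29/2.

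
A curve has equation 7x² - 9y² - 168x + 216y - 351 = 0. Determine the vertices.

(9, 12) and (15, 12)

7(x² - 24x) -9(y² - 24y) = 351
7(x - 12)² -9(y - 12)² = 351 + 1008 - 1296 = 63
Dividing both sides by 63: (x - 12)²/9 - (y - 12)²/7 = 1
Hyperbola, center (12, 12), transverse axis horizontal; a² = 9, b² = 7.
a = 3. Vertices at (h ± a, k).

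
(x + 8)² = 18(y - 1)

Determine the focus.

(-8, 11/2)

Vertex (-8, 1); 4p = 18 so p = 9/2. Opens up.
Focus is p units from the vertex along the axis: (h, k + p).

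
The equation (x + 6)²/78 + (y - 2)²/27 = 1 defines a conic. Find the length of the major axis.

Center (-6, 2). The larger denominator 78 sits under the x-term, so the major axis is horizontal; a² = 78, b² = 27.
a² = 78 so a = √78; the major axis has length 2a = 2√78.

2√78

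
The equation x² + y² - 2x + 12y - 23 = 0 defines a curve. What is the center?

(x² - 2x) + (y² + 12y) = 23
Completing the square gives (x - 1)² + (y + 6)² = 23 + 1 + 36 = 60.
So (x - 1)² + (y + 6)² = 60.
Circle centered at (1, -6) with r² = 60.

(1, -6)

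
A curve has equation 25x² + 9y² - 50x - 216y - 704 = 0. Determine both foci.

Group: 25(x² - 2x) + 9(y² - 24y) = 704
Complete the square in x and y: 25(x - 1)² + 9(y - 12)² = 704 + 25 + 1296 = 2025
Divide by 2025: (x - 1)²/81 + (y - 12)²/225 = 1
Ellipse, center (1, 12), major axis vertical; a² = 225, b² = 81.
c² = a² - b² = 225 - 81 = 144, so c = 12.
Foci lie on the vertical axis through the center: (h, k ± c).

(1, 0) and (1, 24)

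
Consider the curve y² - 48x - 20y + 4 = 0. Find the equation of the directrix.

Only y is squared. Complete the square in y: (y - 10)² = 48(x + 2).
Vertex (-2, 10); 4p = 48 so p = 12. Opens right.
Directrix is the vertical line x = h − p = -2 − (12) = -14.

x = -14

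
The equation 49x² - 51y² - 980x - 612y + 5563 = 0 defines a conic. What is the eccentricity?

Collect terms: 49(x² - 20x) -51(y² + 12y) = -5563
Complete the square: 49(x - 10)² -51(y + 6)² = -5563 + 4900 - 1836 = -2499
Divide by -2499: (y + 6)²/49 - (x - 10)²/51 = 1
Hyperbola, center (10, -6), transverse axis vertical; a² = 49, b² = 51.
c² = a² + b² = 100, so c = 10.
e = c/a = 10/7.

e = 10/7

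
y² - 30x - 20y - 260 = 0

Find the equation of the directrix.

x = -39/2

Only y is squared. Complete the square in y: (y - 10)² = 30(x + 12).
Vertex (-12, 10); 4p = 30 so p = 15/2. Opens right.
Directrix is the vertical line x = h − p = -12 − (15/2) = -39/2.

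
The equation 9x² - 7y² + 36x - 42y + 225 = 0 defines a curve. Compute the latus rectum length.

9(x² + 4x) -7(y² + 6y) = -225
9(x + 2)² -7(y + 3)² = -225 + 36 - 63 = -252
Divide through by -252 to get (y + 3)²/36 - (x + 2)²/28 = 1.
Hyperbola, center (-2, -3), transverse axis vertical; a² = 36, b² = 28.
Latus rectum length = 2b²/a = 2·28/6 = 28/3.

28/3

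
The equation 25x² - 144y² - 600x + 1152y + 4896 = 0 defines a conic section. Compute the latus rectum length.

25(x² - 24x) -144(y² - 8y) = -4896
Complete the square in x and y: 25(x - 12)² -144(y - 4)² = -4896 + 3600 - 2304 = -3600
Divide through by -3600 to get (y - 4)²/25 - (x - 12)²/144 = 1.
Hyperbola, center (12, 4), transverse axis vertical; a² = 25, b² = 144.
Latus rectum length = 2b²/a = 2·144/5 = 288/5.

288/5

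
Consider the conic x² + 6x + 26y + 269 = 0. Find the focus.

(-3, -33/2)

Only x is squared. Complete the square in x: (x + 3)² = -26(y + 10).
Vertex (-3, -10); 4p = -26 so p = -13/2. Opens down.
Focus is p units from the vertex along the axis: (h, k + p).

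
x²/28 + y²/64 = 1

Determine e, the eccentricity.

e = 3/4

Center (0, 0). The larger denominator 64 sits under the y-term, so the major axis is vertical; a² = 64, b² = 28.
c² = a² - b² = 36, so c = 6.
e = c/a = 6/8 = 3/4.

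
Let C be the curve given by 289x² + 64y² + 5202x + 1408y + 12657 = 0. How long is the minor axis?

Rearranging, 289(x² + 18x) + 64(y² + 22y) = -12657.
Complete the square: 289(x + 9)² + 64(y + 11)² = -12657 + 23409 + 7744 = 18496
Divide through by 18496 to get (x + 9)²/64 + (y + 11)²/289 = 1.
Ellipse, center (-9, -11), major axis vertical; a² = 289, b² = 64.
b² = 64 so b = 8; the minor axis has length 2b = 16.

16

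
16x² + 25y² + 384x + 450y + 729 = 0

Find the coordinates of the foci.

(-21, -9) and (-3, -9)

Group the x- and y-terms: 16(x² + 24x) + 25(y² + 18y) = -729
Complete the square in x and y: 16(x + 12)² + 25(y + 9)² = -729 + 2304 + 2025 = 3600
Divide by 3600: (x + 12)²/225 + (y + 9)²/144 = 1
Ellipse, center (-12, -9), major axis horizontal; a² = 225, b² = 144.
c² = a² - b² = 225 - 144 = 81, so c = 9.
Foci lie on the horizontal axis through the center: (h ± c, k).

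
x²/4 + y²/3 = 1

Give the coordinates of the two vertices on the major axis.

Center (0, 0). The larger denominator 4 sits under the x-term, so the major axis is horizontal; a² = 4, b² = 3.
a = 2. Vertices at (h ± a, k).

(-2, 0) and (2, 0)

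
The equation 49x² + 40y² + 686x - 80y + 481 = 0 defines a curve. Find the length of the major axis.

14

Collect terms: 49(x² + 14x) + 40(y² - 2y) = -481
Completing the square gives 49(x + 7)² + 40(y - 1)² = -481 + 2401 + 40 = 1960.
Dividing both sides by 1960: (x + 7)²/40 + (y - 1)²/49 = 1
Ellipse, center (-7, 1), major axis vertical; a² = 49, b² = 40.
a² = 49 so a = 7; the major axis has length 2a = 14.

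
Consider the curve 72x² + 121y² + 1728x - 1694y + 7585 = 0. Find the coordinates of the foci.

(-19, 7) and (-5, 7)

Group: 72(x² + 24x) + 121(y² - 14y) = -7585
72(x + 12)² + 121(y - 7)² = -7585 + 10368 + 5929 = 8712
Divide by 8712: (x + 12)²/121 + (y - 7)²/72 = 1
Ellipse, center (-12, 7), major axis horizontal; a² = 121, b² = 72.
c² = a² - b² = 121 - 72 = 49, so c = 7.
Foci lie on the horizontal axis through the center: (h ± c, k).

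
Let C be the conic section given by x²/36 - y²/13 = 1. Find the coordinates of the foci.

(-7, 0) and (7, 0)

Center (0, 0). The positive term is the x-term, so the transverse axis is horizontal; a² = 36, b² = 13.
c² = a² + b² = 36 + 13 = 49, so c = 7.
Foci lie on the horizontal axis through the center: (h ± c, k).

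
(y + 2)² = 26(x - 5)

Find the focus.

(23/2, -2)

Vertex (5, -2); 4p = 26 so p = 13/2. Opens right.
Focus is p units from the vertex along the axis: (h + p, k).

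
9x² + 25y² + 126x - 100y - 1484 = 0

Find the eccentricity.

e = 4/5

9(x² + 14x) + 25(y² - 4y) = 1484
Completing the square gives 9(x + 7)² + 25(y - 2)² = 1484 + 441 + 100 = 2025.
Divide by 2025: (x + 7)²/225 + (y - 2)²/81 = 1
Ellipse, center (-7, 2), major axis horizontal; a² = 225, b² = 81.
c² = a² - b² = 144, so c = 12.
e = c/a = 12/15 = 4/5.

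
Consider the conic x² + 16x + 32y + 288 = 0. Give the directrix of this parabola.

Only x is squared. Complete the square in x: (x + 8)² = -32(y + 7).
Vertex (-8, -7); 4p = -32 so p = -8. Opens down.
Directrix is the horizontal line y = k − p = -7 − (-8) = 1.

y = 1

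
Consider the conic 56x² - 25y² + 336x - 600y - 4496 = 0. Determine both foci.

Rearranging, 56(x² + 6x) -25(y² + 24y) = 4496.
Complete the square: 56(x + 3)² -25(y + 12)² = 4496 + 504 - 3600 = 1400
Divide by 1400: (x + 3)²/25 - (y + 12)²/56 = 1
Hyperbola, center (-3, -12), transverse axis horizontal; a² = 25, b² = 56.
c² = a² + b² = 25 + 56 = 81, so c = 9.
Foci lie on the horizontal axis through the center: (h ± c, k).

(-12, -12) and (6, -12)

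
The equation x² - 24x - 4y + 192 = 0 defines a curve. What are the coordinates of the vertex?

Only x is squared. Complete the square in x: (x - 12)² = 4(y - 12).
Vertex (12, 12); 4p = 4 so p = 1. Opens up.

(12, 12)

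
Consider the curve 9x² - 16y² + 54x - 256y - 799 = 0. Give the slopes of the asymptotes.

3/4 and -3/4

Rearranging, 9(x² + 6x) -16(y² + 16y) = 799.
Complete the square: 9(x + 3)² -16(y + 8)² = 799 + 81 - 1024 = -144
Divide by -144: (y + 8)²/9 - (x + 3)²/16 = 1
Hyperbola, center (-3, -8), transverse axis vertical; a² = 9, b² = 16.
For a vertical hyperbola the asymptotes have slope ±a/b.
Here that is ±3/4.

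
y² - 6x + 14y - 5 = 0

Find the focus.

(-15/2, -7)

Only y is squared. Complete the square in y: (y + 7)² = 6(x + 9).
Vertex (-9, -7); 4p = 6 so p = 3/2. Opens right.
Focus is p units from the vertex along the axis: (h + p, k).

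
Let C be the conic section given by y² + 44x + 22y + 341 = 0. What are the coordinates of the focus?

Only y is squared. Complete the square in y: (y + 11)² = -44(x + 5).
Vertex (-5, -11); 4p = -44 so p = -11. Opens left.
Focus is p units from the vertex along the axis: (h + p, k).

(-16, -11)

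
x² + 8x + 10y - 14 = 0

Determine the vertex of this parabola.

(-4, 3)

Only x is squared. Complete the square in x: (x + 4)² = -10(y - 3).
Vertex (-4, 3); 4p = -10 so p = -5/2. Opens down.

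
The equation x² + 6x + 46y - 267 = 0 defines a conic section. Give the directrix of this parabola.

y = 35/2

Only x is squared. Complete the square in x: (x + 3)² = -46(y - 6).
Vertex (-3, 6); 4p = -46 so p = -23/2. Opens down.
Directrix is the horizontal line y = k − p = 6 − (-23/2) = 35/2.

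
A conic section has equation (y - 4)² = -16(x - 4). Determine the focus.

Vertex (4, 4); 4p = -16 so p = -4. Opens left.
Focus is p units from the vertex along the axis: (h + p, k).

(0, 4)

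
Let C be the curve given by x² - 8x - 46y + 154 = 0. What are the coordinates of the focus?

Only x is squared. Complete the square in x: (x - 4)² = 46(y - 3).
Vertex (4, 3); 4p = 46 so p = 23/2. Opens up.
Focus is p units from the vertex along the axis: (h, k + p).

(4, 29/2)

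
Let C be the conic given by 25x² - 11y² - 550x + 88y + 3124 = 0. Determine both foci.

Rearranging, 25(x² - 22x) -11(y² - 8y) = -3124.
25(x - 11)² -11(y - 4)² = -3124 + 3025 - 176 = -275
Divide by -275: (y - 4)²/25 - (x - 11)²/11 = 1
Hyperbola, center (11, 4), transverse axis vertical; a² = 25, b² = 11.
c² = a² + b² = 25 + 11 = 36, so c = 6.
Foci lie on the vertical axis through the center: (h, k ± c).

(11, -2) and (11, 10)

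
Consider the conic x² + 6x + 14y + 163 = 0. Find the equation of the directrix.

y = -15/2

Only x is squared. Complete the square in x: (x + 3)² = -14(y + 11).
Vertex (-3, -11); 4p = -14 so p = -7/2. Opens down.
Directrix is the horizontal line y = k − p = -11 − (-7/2) = -15/2.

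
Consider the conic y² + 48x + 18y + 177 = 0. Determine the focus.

(-14, -9)

Only y is squared. Complete the square in y: (y + 9)² = -48(x + 2).
Vertex (-2, -9); 4p = -48 so p = -12. Opens left.
Focus is p units from the vertex along the axis: (h + p, k).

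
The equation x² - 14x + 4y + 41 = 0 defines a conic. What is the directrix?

Only x is squared. Complete the square in x: (x - 7)² = -4(y - 2).
Vertex (7, 2); 4p = -4 so p = -1. Opens down.
Directrix is the horizontal line y = k − p = 2 − (-1) = 3.

y = 3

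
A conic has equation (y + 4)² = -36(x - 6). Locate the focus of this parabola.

Vertex (6, -4); 4p = -36 so p = -9. Opens left.
Focus is p units from the vertex along the axis: (h + p, k).

(-3, -4)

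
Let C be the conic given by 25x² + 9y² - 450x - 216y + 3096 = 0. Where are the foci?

Group the x- and y-terms: 25(x² - 18x) + 9(y² - 24y) = -3096
25(x - 9)² + 9(y - 12)² = -3096 + 2025 + 1296 = 225
Divide by 225: (x - 9)²/9 + (y - 12)²/25 = 1
Ellipse, center (9, 12), major axis vertical; a² = 25, b² = 9.
c² = a² - b² = 25 - 9 = 16, so c = 4.
Foci lie on the vertical axis through the center: (h, k ± c).

(9, 8) and (9, 16)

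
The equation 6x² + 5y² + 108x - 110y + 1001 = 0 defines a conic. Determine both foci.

(-9, 11 - √3) and (-9, 11 + √3)

Group the x- and y-terms: 6(x² + 18x) + 5(y² - 22y) = -1001
Complete the square in x and y: 6(x + 9)² + 5(y - 11)² = -1001 + 486 + 605 = 90
Dividing both sides by 90: (x + 9)²/15 + (y - 11)²/18 = 1
Ellipse, center (-9, 11), major axis vertical; a² = 18, b² = 15.
c² = a² - b² = 18 - 15 = 3, so c = √3.
Foci lie on the vertical axis through the center: (h, k ± c).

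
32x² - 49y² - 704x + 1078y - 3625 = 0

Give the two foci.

(2, 11) and (20, 11)

Rearranging, 32(x² - 22x) -49(y² - 22y) = 3625.
Completing the square gives 32(x - 11)² -49(y - 11)² = 3625 + 3872 - 5929 = 1568.
Divide through by 1568 to get (x - 11)²/49 - (y - 11)²/32 = 1.
Hyperbola, center (11, 11), transverse axis horizontal; a² = 49, b² = 32.
c² = a² + b² = 49 + 32 = 81, so c = 9.
Foci lie on the horizontal axis through the center: (h ± c, k).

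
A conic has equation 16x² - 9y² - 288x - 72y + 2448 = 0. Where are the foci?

Rearranging, 16(x² - 18x) -9(y² + 8y) = -2448.
Completing the square gives 16(x - 9)² -9(y + 4)² = -2448 + 1296 - 144 = -1296.
Dividing both sides by -1296: (y + 4)²/144 - (x - 9)²/81 = 1
Hyperbola, center (9, -4), transverse axis vertical; a² = 144, b² = 81.
c² = a² + b² = 144 + 81 = 225, so c = 15.
Foci lie on the vertical axis through the center: (h, k ± c).

(9, -19) and (9, 11)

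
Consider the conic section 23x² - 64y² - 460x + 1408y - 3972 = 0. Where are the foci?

23(x² - 20x) -64(y² - 22y) = 3972
23(x - 10)² -64(y - 11)² = 3972 + 2300 - 7744 = -1472
Divide through by -1472 to get (y - 11)²/23 - (x - 10)²/64 = 1.
Hyperbola, center (10, 11), transverse axis vertical; a² = 23, b² = 64.
c² = a² + b² = 23 + 64 = 87, so c = √87.
Foci lie on the vertical axis through the center: (h, k ± c).

(10, 11 - √87) and (10, 11 + √87)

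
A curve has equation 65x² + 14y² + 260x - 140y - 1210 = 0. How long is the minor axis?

Collect terms: 65(x² + 4x) + 14(y² - 10y) = 1210
65(x + 2)² + 14(y - 5)² = 1210 + 260 + 350 = 1820
Divide through by 1820 to get (x + 2)²/28 + (y - 5)²/130 = 1.
Ellipse, center (-2, 5), major axis vertical; a² = 130, b² = 28.
b² = 28 so b = 2√7; the minor axis has length 2b = 4√7.

4√7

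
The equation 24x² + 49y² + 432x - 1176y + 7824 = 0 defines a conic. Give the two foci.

(-14, 12) and (-4, 12)

Group: 24(x² + 18x) + 49(y² - 24y) = -7824
24(x + 9)² + 49(y - 12)² = -7824 + 1944 + 7056 = 1176
Divide through by 1176 to get (x + 9)²/49 + (y - 12)²/24 = 1.
Ellipse, center (-9, 12), major axis horizontal; a² = 49, b² = 24.
c² = a² - b² = 49 - 24 = 25, so c = 5.
Foci lie on the horizontal axis through the center: (h ± c, k).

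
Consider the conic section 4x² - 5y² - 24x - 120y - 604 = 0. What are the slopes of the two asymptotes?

2√5/5 and -2√5/5

Collect terms: 4(x² - 6x) -5(y² + 24y) = 604
Completing the square gives 4(x - 3)² -5(y + 12)² = 604 + 36 - 720 = -80.
Divide by -80: (y + 12)²/16 - (x - 3)²/20 = 1
Hyperbola, center (3, -12), transverse axis vertical; a² = 16, b² = 20.
For a vertical hyperbola the asymptotes have slope ±a/b.
Here that is ±4/2√5 = ±2√5/5.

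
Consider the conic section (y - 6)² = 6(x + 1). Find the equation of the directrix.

Vertex (-1, 6); 4p = 6 so p = 3/2. Opens right.
Directrix is the vertical line x = h − p = -1 − (3/2) = -5/2.

x = -5/2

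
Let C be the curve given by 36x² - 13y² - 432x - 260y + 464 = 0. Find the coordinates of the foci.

36(x² - 12x) -13(y² + 20y) = -464
Complete the square: 36(x - 6)² -13(y + 10)² = -464 + 1296 - 1300 = -468
Divide by -468: (y + 10)²/36 - (x - 6)²/13 = 1
Hyperbola, center (6, -10), transverse axis vertical; a² = 36, b² = 13.
c² = a² + b² = 36 + 13 = 49, so c = 7.
Foci lie on the vertical axis through the center: (h, k ± c).

(6, -17) and (6, -3)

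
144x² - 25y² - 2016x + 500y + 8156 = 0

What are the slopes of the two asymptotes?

Rearranging, 144(x² - 14x) -25(y² - 20y) = -8156.
Completing the square gives 144(x - 7)² -25(y - 10)² = -8156 + 7056 - 2500 = -3600.
Dividing both sides by -3600: (y - 10)²/144 - (x - 7)²/25 = 1
Hyperbola, center (7, 10), transverse axis vertical; a² = 144, b² = 25.
For a vertical hyperbola the asymptotes have slope ±a/b.
Here that is ±12/5.

12/5 and -12/5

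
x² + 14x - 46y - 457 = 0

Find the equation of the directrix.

Only x is squared. Complete the square in x: (x + 7)² = 46(y + 11).
Vertex (-7, -11); 4p = 46 so p = 23/2. Opens up.
Directrix is the horizontal line y = k − p = -11 − (23/2) = -45/2.

y = -45/2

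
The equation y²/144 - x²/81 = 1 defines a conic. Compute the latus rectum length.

27/2

Center (0, 0). The positive term is the y-term, so the transverse axis is vertical; a² = 144, b² = 81.
Latus rectum length = 2b²/a = 2·81/12 = 27/2.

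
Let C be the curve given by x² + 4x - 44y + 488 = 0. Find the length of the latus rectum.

44

Only x is squared. Complete the square in x: (x + 2)² = 44(y - 11).
Vertex (-2, 11); 4p = 44 so p = 11. Opens up.
Latus rectum length = |4p| = 44.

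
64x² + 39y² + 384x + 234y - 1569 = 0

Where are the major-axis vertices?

(-3, -11) and (-3, 5)

Group: 64(x² + 6x) + 39(y² + 6y) = 1569
Completing the square gives 64(x + 3)² + 39(y + 3)² = 1569 + 576 + 351 = 2496.
Divide by 2496: (x + 3)²/39 + (y + 3)²/64 = 1
Ellipse, center (-3, -3), major axis vertical; a² = 64, b² = 39.
a = 8. Vertices at (h, k ± a).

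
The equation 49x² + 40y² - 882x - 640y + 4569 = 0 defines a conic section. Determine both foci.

Group: 49(x² - 18x) + 40(y² - 16y) = -4569
Completing the square gives 49(x - 9)² + 40(y - 8)² = -4569 + 3969 + 2560 = 1960.
Divide by 1960: (x - 9)²/40 + (y - 8)²/49 = 1
Ellipse, center (9, 8), major axis vertical; a² = 49, b² = 40.
c² = a² - b² = 49 - 40 = 9, so c = 3.
Foci lie on the vertical axis through the center: (h, k ± c).

(9, 5) and (9, 11)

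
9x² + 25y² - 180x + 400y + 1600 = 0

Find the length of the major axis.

Group the x- and y-terms: 9(x² - 20x) + 25(y² + 16y) = -1600
Complete the square: 9(x - 10)² + 25(y + 8)² = -1600 + 900 + 1600 = 900
Divide through by 900 to get (x - 10)²/100 + (y + 8)²/36 = 1.
Ellipse, center (10, -8), major axis horizontal; a² = 100, b² = 36.
a² = 100 so a = 10; the major axis has length 2a = 20.

20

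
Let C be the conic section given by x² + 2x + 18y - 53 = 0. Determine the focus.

Only x is squared. Complete the square in x: (x + 1)² = -18(y - 3).
Vertex (-1, 3); 4p = -18 so p = -9/2. Opens down.
Focus is p units from the vertex along the axis: (h, k + p).

(-1, -3/2)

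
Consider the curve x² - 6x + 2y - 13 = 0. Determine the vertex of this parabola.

(3, 11)

Only x is squared. Complete the square in x: (x - 3)² = -2(y - 11).
Vertex (3, 11); 4p = -2 so p = -1/2. Opens down.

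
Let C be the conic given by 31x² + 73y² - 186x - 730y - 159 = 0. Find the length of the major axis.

Rearranging, 31(x² - 6x) + 73(y² - 10y) = 159.
Completing the square gives 31(x - 3)² + 73(y - 5)² = 159 + 279 + 1825 = 2263.
Divide through by 2263 to get (x - 3)²/73 + (y - 5)²/31 = 1.
Ellipse, center (3, 5), major axis horizontal; a² = 73, b² = 31.
a² = 73 so a = √73; the major axis has length 2a = 2√73.

2√73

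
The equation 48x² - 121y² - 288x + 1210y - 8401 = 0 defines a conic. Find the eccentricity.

e = 13/11

Rearranging, 48(x² - 6x) -121(y² - 10y) = 8401.
Complete the square in x and y: 48(x - 3)² -121(y - 5)² = 8401 + 432 - 3025 = 5808
Dividing both sides by 5808: (x - 3)²/121 - (y - 5)²/48 = 1
Hyperbola, center (3, 5), transverse axis horizontal; a² = 121, b² = 48.
c² = a² + b² = 169, so c = 13.
e = c/a = 13/11.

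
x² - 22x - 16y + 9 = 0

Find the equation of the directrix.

Only x is squared. Complete the square in x: (x - 11)² = 16(y + 7).
Vertex (11, -7); 4p = 16 so p = 4. Opens up.
Directrix is the horizontal line y = k − p = -7 − (4) = -11.

y = -11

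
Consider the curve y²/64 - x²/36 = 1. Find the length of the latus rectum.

9

Center (0, 0). The positive term is the y-term, so the transverse axis is vertical; a² = 64, b² = 36.
Latus rectum length = 2b²/a = 2·36/8 = 9.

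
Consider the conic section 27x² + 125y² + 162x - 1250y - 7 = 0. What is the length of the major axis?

Collect terms: 27(x² + 6x) + 125(y² - 10y) = 7
Complete the square in x and y: 27(x + 3)² + 125(y - 5)² = 7 + 243 + 3125 = 3375
Divide through by 3375 to get (x + 3)²/125 + (y - 5)²/27 = 1.
Ellipse, center (-3, 5), major axis horizontal; a² = 125, b² = 27.
a² = 125 so a = 5√5; the major axis has length 2a = 10√5.

10√5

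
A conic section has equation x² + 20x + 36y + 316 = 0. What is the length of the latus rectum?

Only x is squared. Complete the square in x: (x + 10)² = -36(y + 6).
Vertex (-10, -6); 4p = -36 so p = -9. Opens down.
Latus rectum length = |4p| = 36.

36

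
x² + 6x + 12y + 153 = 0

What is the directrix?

Only x is squared. Complete the square in x: (x + 3)² = -12(y + 12).
Vertex (-3, -12); 4p = -12 so p = -3. Opens down.
Directrix is the horizontal line y = k − p = -12 − (-3) = -9.

y = -9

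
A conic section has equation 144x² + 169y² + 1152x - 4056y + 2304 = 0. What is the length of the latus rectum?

288/13

144(x² + 8x) + 169(y² - 24y) = -2304
Complete the square: 144(x + 4)² + 169(y - 12)² = -2304 + 2304 + 24336 = 24336
Divide through by 24336 to get (x + 4)²/169 + (y - 12)²/144 = 1.
Ellipse, center (-4, 12), major axis horizontal; a² = 169, b² = 144.
Latus rectum length = 2b²/a = 2·144/13 = 288/13.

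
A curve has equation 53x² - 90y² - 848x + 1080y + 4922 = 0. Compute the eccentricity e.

e = √7579/53

Group: 53(x² - 16x) -90(y² - 12y) = -4922
53(x - 8)² -90(y - 6)² = -4922 + 3392 - 3240 = -4770
Dividing both sides by -4770: (y - 6)²/53 - (x - 8)²/90 = 1
Hyperbola, center (8, 6), transverse axis vertical; a² = 53, b² = 90.
c² = a² + b² = 143, so c = √143.
e = c/a = √143/√53 = √7579/53.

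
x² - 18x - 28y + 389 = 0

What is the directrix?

y = 4

Only x is squared. Complete the square in x: (x - 9)² = 28(y - 11).
Vertex (9, 11); 4p = 28 so p = 7. Opens up.
Directrix is the horizontal line y = k − p = 11 − (7) = 4.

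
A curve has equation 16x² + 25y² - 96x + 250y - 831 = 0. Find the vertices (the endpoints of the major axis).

(-7, -5) and (13, -5)

16(x² - 6x) + 25(y² + 10y) = 831
Complete the square: 16(x - 3)² + 25(y + 5)² = 831 + 144 + 625 = 1600
Divide through by 1600 to get (x - 3)²/100 + (y + 5)²/64 = 1.
Ellipse, center (3, -5), major axis horizontal; a² = 100, b² = 64.
a = 10. Vertices at (h ± a, k).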